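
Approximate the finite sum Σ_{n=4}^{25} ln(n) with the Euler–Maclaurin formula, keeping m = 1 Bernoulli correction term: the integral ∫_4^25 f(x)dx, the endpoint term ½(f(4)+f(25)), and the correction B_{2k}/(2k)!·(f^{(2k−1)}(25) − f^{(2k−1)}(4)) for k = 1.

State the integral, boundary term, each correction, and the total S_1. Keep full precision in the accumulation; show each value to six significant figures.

The integral term ∫_4^25 ln(x) dx = 53.9267.
Endpoint term: (f(4) + f(25))/2 = (1.38629 + 3.21888)/2 = 2.30259.
So far: 56.2293.
k=1: B_{2}/(2)! × [f^{(1)}(25) − f^{(1)}(4)] = 1/12 × (0.0400000 − 0.250000) = -0.0175000.

S_1 ≈ 56.2118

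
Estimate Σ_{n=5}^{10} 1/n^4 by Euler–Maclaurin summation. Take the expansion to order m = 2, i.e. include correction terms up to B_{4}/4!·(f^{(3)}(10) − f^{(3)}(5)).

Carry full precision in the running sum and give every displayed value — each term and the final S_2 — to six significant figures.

S_2 ≈ 0.00328455

The integral term ∫_5^10 1/x^4 dx = 0.00233333.
Boundary: ½(f(5) + f(10)) = ½(0.00160000 + 0.000100000) = 0.000850000.
Running total after boundary: 0.00318333.
Correction k=1: B_{2}/2! · (f^{(1)}(10) − f^{(1)}(5)) = 1/12 · (-4.00000e-05 − (-0.00128000)) = 0.000103333.
After k=1: 0.00328667.
Correction k=2: B_{4}/4! · (f^{(3)}(10) − f^{(3)}(5)) = −1/720 · (-1.20000e-05 − (-0.00153600)) = -2.11667e-06.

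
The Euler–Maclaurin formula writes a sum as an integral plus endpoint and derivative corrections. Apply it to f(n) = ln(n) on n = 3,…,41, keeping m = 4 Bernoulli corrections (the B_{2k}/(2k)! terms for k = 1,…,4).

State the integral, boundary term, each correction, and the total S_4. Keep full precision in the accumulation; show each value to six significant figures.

The integral term ∫_3^41 ln(x) dx = 110.961.
½[f(3) + f(41)] = ½[1.09861 + 3.71357] = 2.40609.
Running total after boundary: 113.367.
k=1: B_{2}/(2)! × [f^{(1)}(41) − f^{(1)}(3)] = 1/12 × (0.0243902 − 0.333333) = -0.0257453.
Running total after k=1: 113.341.
k=2: B_{4}/(4)! × [f^{(3)}(41) − f^{(3)}(3)] = −1/720 × (2.90187e-05 − 0.0740741) = 0.000102840.
Running total after k=2: 113.341.
k=3: B_{6}/(6)! × [f^{(5)}(41) − f^{(5)}(3)] = 1/30240 × (2.07153e-07 − 0.0987654) = -3.26605e-06.
Running total after k=3: 113.341.
k=4: B_{8}/(8)! × [f^{(7)}(41) − f^{(7)}(3)] = −1/1209600 × (3.69697e-09 − 0.329218) = 2.72171e-07.

S_4 ≈ 113.341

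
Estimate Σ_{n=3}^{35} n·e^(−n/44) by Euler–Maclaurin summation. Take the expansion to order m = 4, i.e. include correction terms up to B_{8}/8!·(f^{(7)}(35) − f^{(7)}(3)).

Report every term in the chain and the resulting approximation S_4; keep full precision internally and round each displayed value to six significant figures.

S_4 ≈ 371.952

Integral: ∫_3^35 x·e^(−x/44) dx = 362.716.
Endpoint term: (f(3) + f(35))/2 = (2.80227 + 15.7982)/2 = 9.30022.
Running total after boundary: 372.017.
Order-1 term: 1/12 · (0.0923269 − 0.870403) = -0.0648396.
Running total after k=1: 371.952.
Order-2 term: −1/720 · (0.000513987 − 0.00141456) = 1.25079e-06.
Running total after k=2: 371.952.
Order-3 term: 1/30240 · (5.06345e-07 − 1.22909e-06) = -2.39004e-11.
Running total after k=3: 371.952.
Order-4 term: −1/1209600 · (3.85951e-10 − 8.92319e-10) = 4.18624e-16.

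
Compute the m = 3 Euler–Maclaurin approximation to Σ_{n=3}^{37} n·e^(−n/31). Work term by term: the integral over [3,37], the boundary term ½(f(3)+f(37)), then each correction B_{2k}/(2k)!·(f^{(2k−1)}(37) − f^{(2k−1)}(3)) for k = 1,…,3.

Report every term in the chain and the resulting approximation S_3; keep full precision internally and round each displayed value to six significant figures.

S_3 ≈ 324.650

∫_3^37 x·e^(−x/31) dx evaluates to 317.753.
Endpoint term: (f(3) + f(37))/2 = (2.72328 + 11.2163)/2 = 6.96980.
So far: 324.723.
k=1: B_{2}/(2)! × [f^{(1)}(37) − f^{(1)}(3)] = 1/12 × (-0.0586730 − 0.819913) = -0.0732155.
Running total after k=1: 324.650.
k=2: B_{4}/(4)! × [f^{(3)}(37) − f^{(3)}(3)] = −1/720 × (0.000569838 − 0.00274239) = 3.01743e-06.
Running total after k=2: 324.650.
k=3: B_{6}/(6)! × [f^{(5)}(37) − f^{(5)}(3)] = 1/30240 × (1.24946e-06 − 4.81955e-06) = -1.18059e-10.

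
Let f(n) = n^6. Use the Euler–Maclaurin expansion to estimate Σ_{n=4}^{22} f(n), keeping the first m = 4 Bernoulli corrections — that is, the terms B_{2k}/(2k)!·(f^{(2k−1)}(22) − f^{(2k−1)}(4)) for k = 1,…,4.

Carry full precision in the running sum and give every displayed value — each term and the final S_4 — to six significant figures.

Integral: ∫_4^22 x^6 dx = 3.56335e+08.
Boundary: ½(f(4) + f(22)) = ½(4096.00 + 1.13380e+08) = 5.66920e+07.
Integral + boundary = 4.13027e+08.
k=1: B_{2}/(2)! × [f^{(1)}(22) − f^{(1)}(4)] = 1/12 × (3.09218e+07 − 6144.00) = 2.57630e+06.
Partial sum through k=1: 4.15603e+08.
k=2: B_{4}/(4)! × [f^{(3)}(22) − f^{(3)}(4)] = −1/720 × (1.27776e+06 − 7680.00) = -1764.00.
Partial sum through k=2: 4.15601e+08.
k=3: B_{6}/(6)! × [f^{(5)}(22) − f^{(5)}(4)] = 1/30240 × (15840.0 − 2880.00) = 0.428571.
Partial sum through k=3: 4.15601e+08.
k=4: B_{8}/(8)! × [f^{(7)}(22) − f^{(7)}(4)] = −1/1209600 × (0.00000 − 0.00000) = 0.00000.

S_4 ≈ 4.15601e+08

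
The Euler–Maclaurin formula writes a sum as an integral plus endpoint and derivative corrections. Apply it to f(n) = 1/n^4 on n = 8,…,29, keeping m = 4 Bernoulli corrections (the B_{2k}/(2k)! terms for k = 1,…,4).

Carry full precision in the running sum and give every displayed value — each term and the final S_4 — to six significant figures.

∫_8^29 1/x^4 dx evaluates to 0.000637374.
Endpoint term: (f(8) + f(29))/2 = (0.000244141 + 1.41387e-06)/2 = 0.000122777.
Running total after boundary: 0.000760152.
k=1: B_{2}/(2)! × [f^{(1)}(29) − f^{(1)}(8)] = 1/12 × (-1.95016e-07 − (-0.000122070)) = 1.01563e-05.
After k=1: 0.000770308.
k=2: B_{4}/(4)! × [f^{(3)}(29) − f^{(3)}(8)] = −1/720 × (-6.95657e-09 − (-5.72205e-05)) = -7.94632e-08.
After k=2: 0.000770228.
k=3: B_{6}/(6)! × [f^{(5)}(29) − f^{(5)}(8)] = 1/30240 × (-4.63220e-10 − (-5.00679e-05)) = 1.65567e-09.
After k=3: 0.000770230.
k=4: B_{8}/(8)! × [f^{(7)}(29) − f^{(7)}(8)] = −1/1209600 × (-4.95717e-11 − (-7.04080e-05)) = -5.82076e-11.

S_4 ≈ 0.000770230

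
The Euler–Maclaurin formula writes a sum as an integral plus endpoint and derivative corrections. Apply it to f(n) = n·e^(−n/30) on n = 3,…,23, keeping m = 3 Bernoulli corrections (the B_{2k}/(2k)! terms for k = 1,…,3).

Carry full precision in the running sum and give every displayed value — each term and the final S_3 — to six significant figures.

S_3 ≈ 163.781

The integral term ∫_3^23 x·e^(−x/30) dx = 157.140.
½[f(3) + f(23)] = ½[2.71451 + 10.6849] = 6.69968.
Integral + boundary = 163.840.
Correction k=1: B_{2}/2! · (f^{(1)}(23) − f^{(1)}(3)) = 1/12 · (0.108397 − 0.814354) = -0.0588297.
Running total after k=1: 163.781.
Correction k=2: B_{4}/4! · (f^{(3)}(23) − f^{(3)}(3)) = −1/720 · (0.00115279 − 0.00291559) = 2.44832e-06.
Running total after k=2: 163.781.
Correction k=3: B_{6}/6! · (f^{(5)}(23) − f^{(5)}(3)) = 1/30240 · (2.42794e-06 − 5.47371e-06) = -1.00720e-10.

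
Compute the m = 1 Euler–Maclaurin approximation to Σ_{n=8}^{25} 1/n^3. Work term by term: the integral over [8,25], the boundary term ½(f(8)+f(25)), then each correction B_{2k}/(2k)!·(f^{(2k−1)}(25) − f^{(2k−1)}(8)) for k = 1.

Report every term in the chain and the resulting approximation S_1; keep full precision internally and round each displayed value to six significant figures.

∫_8^25 1/x^3 dx evaluates to 0.00701250.
Boundary: ½(f(8) + f(25)) = ½(0.00195312 + 6.40000e-05) = 0.00100856.
Integral + boundary = 0.00802106.
k=1: B_{2}/(2)! × [f^{(1)}(25) − f^{(1)}(8)] = 1/12 × (-7.68000e-06 − (-0.000732422)) = 6.03952e-05.

S_1 ≈ 0.00808146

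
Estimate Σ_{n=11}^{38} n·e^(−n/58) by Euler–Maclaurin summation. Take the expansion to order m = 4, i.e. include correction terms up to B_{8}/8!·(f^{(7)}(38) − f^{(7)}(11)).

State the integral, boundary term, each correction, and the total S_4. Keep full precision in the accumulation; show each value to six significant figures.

∫_11^38 x·e^(−x/58) dx evaluates to 418.877.
½[f(11) + f(38)] = ½[9.09969 + 19.7354] = 14.4175.
Integral + boundary = 433.295.
Order-1 term: 1/12 · (0.179087 − 0.670353) = -0.0409388.
Partial sum through k=1: 433.254.
Order-2 term: −1/720 · (0.000362007 − 0.000691094) = 4.57066e-07.
Partial sum through k=2: 433.254.
Order-3 term: 1/30240 · (1.99399e-07 − 3.51640e-07) = -5.03442e-12.
Partial sum through k=3: 433.254.
Order-4 term: −1/1209600 · (8.65594e-11 − 1.47991e-10) = 5.07866e-17.

S_4 ≈ 433.254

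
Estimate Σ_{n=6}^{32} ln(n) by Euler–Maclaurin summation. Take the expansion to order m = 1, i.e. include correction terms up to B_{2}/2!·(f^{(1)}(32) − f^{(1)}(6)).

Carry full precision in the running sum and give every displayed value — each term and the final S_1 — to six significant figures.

S_1 ≈ 76.7705

The integral term ∫_6^32 ln(x) dx = 74.1530.
Endpoint term: (f(6) + f(32))/2 = (1.79176 + 3.46574)/2 = 2.62875.
Running total after boundary: 76.7817.
Order-1 term: 1/12 · (0.0312500 − 0.166667) = -0.0112847.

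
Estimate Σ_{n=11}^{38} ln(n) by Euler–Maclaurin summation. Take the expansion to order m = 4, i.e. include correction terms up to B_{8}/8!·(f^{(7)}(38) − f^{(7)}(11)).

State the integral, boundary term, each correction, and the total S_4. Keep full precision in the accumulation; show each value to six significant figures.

S_4 ≈ 87.8638

The integral term ∫_11^38 ln(x) dx = 84.8514.
Boundary: ½(f(11) + f(38)) = ½(2.39790 + 3.63759) = 3.01774.
Running total after boundary: 87.8692.
Correction k=1: B_{2}/2! · (f^{(1)}(38) − f^{(1)}(11)) = 1/12 · (0.0263158 − 0.0909091) = -0.00538278.
After k=1: 87.8638.
Correction k=2: B_{4}/4! · (f^{(3)}(38) − f^{(3)}(11)) = −1/720 · (3.64485e-05 − 0.00150263) = 2.03636e-06.
After k=2: 87.8638.
Correction k=3: B_{6}/6! · (f^{(5)}(38) − f^{(5)}(11)) = 1/30240 · (3.02896e-07 − 0.000149021) = -4.91793e-09.
After k=3: 87.8638.
Correction k=4: B_{8}/8! · (f^{(7)}(38) − f^{(7)}(11)) = −1/1209600 · (6.29285e-09 − 3.69474e-05) = 3.05399e-11.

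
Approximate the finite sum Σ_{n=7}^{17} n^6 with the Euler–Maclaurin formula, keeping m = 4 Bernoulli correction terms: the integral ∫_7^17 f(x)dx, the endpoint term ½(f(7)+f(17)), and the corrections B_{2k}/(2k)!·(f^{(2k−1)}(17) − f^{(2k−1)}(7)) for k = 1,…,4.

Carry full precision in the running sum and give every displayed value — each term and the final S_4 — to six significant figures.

S_4 ≈ 7.13305e+07

∫_7^17 x^6 dx evaluates to 5.85022e+07.
Endpoint term: (f(7) + f(17))/2 = (117649 + 2.41376e+07)/2 = 1.21276e+07.
So far: 7.06298e+07.
k=1: B_{2}/(2)! × [f^{(1)}(17) − f^{(1)}(7)] = 1/12 × (8.51914e+06 − 100842) = 701525.
Running total after k=1: 7.13313e+07.
k=2: B_{4}/(4)! × [f^{(3)}(17) − f^{(3)}(7)] = −1/720 × (589560 − 41160.0) = -761.667.
Running total after k=2: 7.13305e+07.
k=3: B_{6}/(6)! × [f^{(5)}(17) − f^{(5)}(7)] = 1/30240 × (12240.0 − 5040.00) = 0.238095.
Running total after k=3: 7.13305e+07.
k=4: B_{8}/(8)! × [f^{(7)}(17) − f^{(7)}(7)] = −1/1209600 × (0.00000 − 0.00000) = 0.00000.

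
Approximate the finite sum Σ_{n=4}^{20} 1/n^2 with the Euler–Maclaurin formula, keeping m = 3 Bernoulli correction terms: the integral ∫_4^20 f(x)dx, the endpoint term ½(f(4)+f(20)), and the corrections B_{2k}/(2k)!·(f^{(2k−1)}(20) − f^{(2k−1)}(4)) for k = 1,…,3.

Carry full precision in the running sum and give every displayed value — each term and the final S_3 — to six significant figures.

S_3 ≈ 0.235052

∫_4^20 1/x^2 dx evaluates to 0.200000.
½[f(4) + f(20)] = ½[0.0625000 + 0.00250000] = 0.0325000.
Running total after boundary: 0.232500.
Correction k=1: B_{2}/2! · (f^{(1)}(20) − f^{(1)}(4)) = 1/12 · (-0.000250000 − (-0.0312500)) = 0.00258333.
After k=1: 0.235083.
Correction k=2: B_{4}/4! · (f^{(3)}(20) − f^{(3)}(4)) = −1/720 · (-7.50000e-06 − (-0.0234375)) = -3.25417e-05.
After k=2: 0.235051.
Correction k=3: B_{6}/6! · (f^{(5)}(20) − f^{(5)}(4)) = 1/30240 · (-5.62500e-07 − (-0.0439453)) = 1.45320e-06.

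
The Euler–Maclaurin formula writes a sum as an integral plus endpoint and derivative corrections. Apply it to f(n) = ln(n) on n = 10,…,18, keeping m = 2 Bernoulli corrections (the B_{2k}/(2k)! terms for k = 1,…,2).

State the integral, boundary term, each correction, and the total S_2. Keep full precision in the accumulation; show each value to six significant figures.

Integral: ∫_10^18 ln(x) dx = 21.0008.
½[f(10) + f(18)] = ½[2.30259 + 2.89037] = 2.59648.
Running total after boundary: 23.5973.
Correction k=1: B_{2}/2! · (f^{(1)}(18) − f^{(1)}(10)) = 1/12 · (0.0555556 − 0.100000) = -0.00370370.
After k=1: 23.5936.
Correction k=2: B_{4}/4! · (f^{(3)}(18) − f^{(3)}(10)) = −1/720 · (0.000342936 − 0.00200000) = 2.30148e-06.

S_2 ≈ 23.5936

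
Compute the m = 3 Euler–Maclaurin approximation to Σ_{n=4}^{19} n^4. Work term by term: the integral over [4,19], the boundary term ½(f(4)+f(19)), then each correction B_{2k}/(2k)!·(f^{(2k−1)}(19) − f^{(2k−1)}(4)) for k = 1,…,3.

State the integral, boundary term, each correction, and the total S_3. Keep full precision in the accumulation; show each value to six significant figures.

Integral: ∫_4^19 x^4 dx = 495015.
½[f(4) + f(19)] = ½[256.000 + 130321] = 65288.5.
Running total after boundary: 560304.
Order-1 term: 1/12 · (27436.0 − 256.000) = 2265.00.
Partial sum through k=1: 562568.
Order-2 term: −1/720 · (456.000 − 96.0000) = -0.500000.
Partial sum through k=2: 562568.
Order-3 term: 1/30240 · (0.00000 − 0.00000) = 0.00000.

S_3 ≈ 562568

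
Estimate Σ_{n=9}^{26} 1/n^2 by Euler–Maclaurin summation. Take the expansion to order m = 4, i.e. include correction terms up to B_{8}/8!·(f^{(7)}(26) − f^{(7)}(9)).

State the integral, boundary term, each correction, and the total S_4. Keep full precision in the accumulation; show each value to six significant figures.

∫_9^26 1/x^2 dx evaluates to 0.0726496.
½[f(9) + f(26)] = ½[0.0123457 + 0.00147929] = 0.00691248.
Running total after boundary: 0.0795621.
Order-1 term: 1/12 · (-0.000113792 − (-0.00274348)) = 0.000219141.
After k=1: 0.0797812.
Order-2 term: −1/720 · (-2.01997e-06 − (-0.000406442)) = -5.61697e-07.
After k=2: 0.0797806.
Order-3 term: 1/30240 · (-8.96436e-08 − (-0.000150534)) = 4.97502e-09.
After k=3: 0.0797806.
Order-4 term: −1/1209600 · (-7.42609e-09 − (-0.000104073)) = -8.60330e-11.

S_4 ≈ 0.0797806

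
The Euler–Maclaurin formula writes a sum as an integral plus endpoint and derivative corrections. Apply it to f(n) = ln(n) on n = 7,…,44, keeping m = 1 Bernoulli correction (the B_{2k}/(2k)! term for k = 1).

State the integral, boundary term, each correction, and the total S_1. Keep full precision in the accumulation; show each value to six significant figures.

S_1 ≈ 118.738

Integral: ∫_7^44 ln(x) dx = 115.883.
½[f(7) + f(44)] = ½[1.94591 + 3.78419] = 2.86505.
Integral + boundary = 118.748.
Correction k=1: B_{2}/2! · (f^{(1)}(44) − f^{(1)}(7)) = 1/12 · (0.0227273 − 0.142857) = -0.0100108.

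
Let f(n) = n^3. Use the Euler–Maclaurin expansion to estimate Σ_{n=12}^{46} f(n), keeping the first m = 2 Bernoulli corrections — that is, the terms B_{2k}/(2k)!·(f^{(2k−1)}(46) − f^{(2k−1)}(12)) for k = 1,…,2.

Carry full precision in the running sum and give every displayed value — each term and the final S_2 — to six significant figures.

S_2 ≈ 1.16420e+06

∫_12^46 x^3 dx evaluates to 1.11418e+06.
Endpoint term: (f(12) + f(46))/2 = (1728.00 + 97336.0)/2 = 49532.0.
Integral + boundary = 1.16371e+06.
Order-1 term: 1/12 · (6348.00 − 432.000) = 493.000.
Partial sum through k=1: 1.16420e+06.
Order-2 term: −1/720 · (6.00000 − 6.00000) = 0.00000.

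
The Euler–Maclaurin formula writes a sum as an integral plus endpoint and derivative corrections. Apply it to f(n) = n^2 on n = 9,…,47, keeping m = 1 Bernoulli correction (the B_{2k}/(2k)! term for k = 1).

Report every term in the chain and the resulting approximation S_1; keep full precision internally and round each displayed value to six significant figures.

∫_9^47 x^2 dx evaluates to 34364.7.
½[f(9) + f(47)] = ½[81.0000 + 2209.00] = 1145.00.
Running total after boundary: 35509.7.
Correction k=1: B_{2}/2! · (f^{(1)}(47) − f^{(1)}(9)) = 1/12 · (94.0000 − 18.0000) = 6.33333.

S_1 ≈ 35516.0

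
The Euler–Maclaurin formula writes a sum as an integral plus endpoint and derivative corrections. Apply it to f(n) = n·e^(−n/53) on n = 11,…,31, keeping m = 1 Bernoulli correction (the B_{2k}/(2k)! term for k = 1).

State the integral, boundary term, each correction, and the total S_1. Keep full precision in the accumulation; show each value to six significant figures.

S_1 ≈ 288.856

Integral: ∫_11^31 x·e^(−x/53) dx = 275.785.
½[f(11) + f(31)] = ½[8.93832 + 17.2719] = 13.1051.
Integral + boundary = 288.890.
Correction k=1: B_{2}/2! · (f^{(1)}(31) − f^{(1)}(11)) = 1/12 · (0.231273 − 0.643927) = -0.0343878.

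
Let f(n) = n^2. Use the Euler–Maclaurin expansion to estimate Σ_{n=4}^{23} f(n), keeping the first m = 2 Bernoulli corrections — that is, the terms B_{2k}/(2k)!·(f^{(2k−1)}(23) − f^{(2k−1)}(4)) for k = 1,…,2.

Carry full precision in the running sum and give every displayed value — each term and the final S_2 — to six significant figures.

S_2 ≈ 4310.00

Integral: ∫_4^23 x^2 dx = 4034.33.
Boundary: ½(f(4) + f(23)) = ½(16.0000 + 529.000) = 272.500.
So far: 4306.83.
k=1: B_{2}/(2)! × [f^{(1)}(23) − f^{(1)}(4)] = 1/12 × (46.0000 − 8.00000) = 3.16667.
After k=1: 4310.00.
k=2: B_{4}/(4)! × [f^{(3)}(23) − f^{(3)}(4)] = −1/720 × (0.00000 − 0.00000) = 0.00000.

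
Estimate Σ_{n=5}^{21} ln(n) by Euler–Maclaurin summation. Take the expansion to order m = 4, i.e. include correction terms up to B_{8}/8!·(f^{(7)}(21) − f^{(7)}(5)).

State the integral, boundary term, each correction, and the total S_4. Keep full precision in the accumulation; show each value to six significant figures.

The integral term ∫_5^21 ln(x) dx = 39.8878.
Endpoint term: (f(5) + f(21))/2 = (1.60944 + 3.04452)/2 = 2.32698.
Running total after boundary: 42.2148.
Order-1 term: 1/12 · (0.0476190 − 0.200000) = -0.0126984.
Running total after k=1: 42.2021.
Order-2 term: −1/720 · (0.000215959 − 0.0160000) = 2.19223e-05.
Running total after k=2: 42.2021.
Order-3 term: 1/30240 · (5.87645e-06 − 0.00768000) = -2.53774e-07.
Running total after k=3: 42.2021.
Order-4 term: −1/1209600 · (3.99758e-07 − 0.00921600) = 7.61872e-09.

S_4 ≈ 42.2021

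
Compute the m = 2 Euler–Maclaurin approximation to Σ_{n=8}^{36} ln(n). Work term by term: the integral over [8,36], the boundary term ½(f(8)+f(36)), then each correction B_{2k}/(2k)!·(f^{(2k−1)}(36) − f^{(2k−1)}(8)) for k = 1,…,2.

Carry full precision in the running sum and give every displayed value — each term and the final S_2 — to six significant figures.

∫_8^36 ln(x) dx evaluates to 84.3711.
Boundary: ½(f(8) + f(36)) = ½(2.07944 + 3.58352) = 2.83148.
Running total after boundary: 87.2026.
Order-1 term: 1/12 · (0.0277778 − 0.125000) = -0.00810185.
Running total after k=1: 87.1945.
Order-2 term: −1/720 · (4.28669e-05 − 0.00390625) = 5.36581e-06.

S_2 ≈ 87.1945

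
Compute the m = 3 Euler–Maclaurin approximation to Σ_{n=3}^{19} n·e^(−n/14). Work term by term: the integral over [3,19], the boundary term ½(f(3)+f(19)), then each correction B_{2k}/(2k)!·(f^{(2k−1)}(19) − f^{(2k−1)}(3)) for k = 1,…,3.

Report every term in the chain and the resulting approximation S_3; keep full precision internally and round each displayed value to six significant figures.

S_3 ≈ 76.7729

The integral term ∫_3^19 x·e^(−x/14) dx = 73.1775.
½[f(3) + f(19)] = ½[2.42135 + 4.89051] = 3.65593.
Integral + boundary = 76.8334.
Order-1 term: 1/12 · (-0.0919268 − 0.634164) = -0.0605076.
After k=1: 76.7729.
Order-2 term: −1/720 · (0.00215747 − 0.0114714) = 1.29361e-05.
After k=2: 76.7729.
Order-3 term: 1/30240 · (2.44079e-05 − 0.000100548) = -2.51785e-09.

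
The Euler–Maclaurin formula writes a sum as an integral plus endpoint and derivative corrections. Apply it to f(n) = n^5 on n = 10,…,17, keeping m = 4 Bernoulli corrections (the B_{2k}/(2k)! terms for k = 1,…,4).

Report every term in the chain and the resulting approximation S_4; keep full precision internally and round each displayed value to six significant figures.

The integral term ∫_10^17 x^5 dx = 3.85626e+06.
½[f(10) + f(17)] = ½[100000 + 1.41986e+06] = 759928.
Integral + boundary = 4.61619e+06.
k=1: B_{2}/(2)! × [f^{(1)}(17) − f^{(1)}(10)] = 1/12 × (417605 − 50000.0) = 30633.8.
After k=1: 4.64682e+06.
k=2: B_{4}/(4)! × [f^{(3)}(17) − f^{(3)}(10)] = −1/720 × (17340.0 − 6000.00) = -15.7500.
After k=2: 4.64681e+06.
k=3: B_{6}/(6)! × [f^{(5)}(17) − f^{(5)}(10)] = 1/30240 × (120.000 − 120.000) = 0.00000.
After k=3: 4.64681e+06.
k=4: B_{8}/(8)! × [f^{(7)}(17) − f^{(7)}(10)] = −1/1209600 × (0.00000 − 0.00000) = 0.00000.

S_4 ≈ 4.64681e+06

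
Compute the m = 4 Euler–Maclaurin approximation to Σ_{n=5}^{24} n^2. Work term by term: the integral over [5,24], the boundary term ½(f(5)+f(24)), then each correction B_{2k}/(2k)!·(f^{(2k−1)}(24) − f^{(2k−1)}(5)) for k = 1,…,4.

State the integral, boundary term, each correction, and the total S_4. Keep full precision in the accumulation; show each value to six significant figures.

Integral: ∫_5^24 x^2 dx = 4566.33.
Endpoint term: (f(5) + f(24))/2 = (25.0000 + 576.000)/2 = 300.500.
Integral + boundary = 4866.83.
Order-1 term: 1/12 · (48.0000 − 10.0000) = 3.16667.
Running total after k=1: 4870.00.
Order-2 term: −1/720 · (0.00000 − 0.00000) = 0.00000.
Running total after k=2: 4870.00.
Order-3 term: 1/30240 · (0.00000 − 0.00000) = 0.00000.
Running total after k=3: 4870.00.
Order-4 term: −1/1209600 · (0.00000 − 0.00000) = 0.00000.

S_4 ≈ 4870.00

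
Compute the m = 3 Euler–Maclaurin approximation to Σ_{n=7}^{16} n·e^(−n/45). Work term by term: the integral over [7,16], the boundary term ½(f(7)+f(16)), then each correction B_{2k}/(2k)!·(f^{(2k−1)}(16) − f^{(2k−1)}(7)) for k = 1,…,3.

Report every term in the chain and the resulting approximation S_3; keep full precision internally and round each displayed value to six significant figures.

∫_7^16 x·e^(−x/45) dx evaluates to 79.2464.
½[f(7) + f(16)] = ½[5.99158 + 11.2125] = 8.60206.
Running total after boundary: 87.8484.
Correction k=1: B_{2}/2! · (f^{(1)}(16) − f^{(1)}(7)) = 1/12 · (0.451616 − 0.722793) = -0.0225981.
After k=1: 87.8258.
Correction k=2: B_{4}/4! · (f^{(3)}(16) − f^{(3)}(7)) = −1/720 · (0.000915153 − 0.00120231) = 3.98826e-07.
After k=2: 87.8258.
Correction k=3: B_{6}/6! · (f^{(5)}(16) − f^{(5)}(7)) = 1/30240 · (7.93721e-07 − 1.01120e-06) = -7.19176e-12.

S_3 ≈ 87.8258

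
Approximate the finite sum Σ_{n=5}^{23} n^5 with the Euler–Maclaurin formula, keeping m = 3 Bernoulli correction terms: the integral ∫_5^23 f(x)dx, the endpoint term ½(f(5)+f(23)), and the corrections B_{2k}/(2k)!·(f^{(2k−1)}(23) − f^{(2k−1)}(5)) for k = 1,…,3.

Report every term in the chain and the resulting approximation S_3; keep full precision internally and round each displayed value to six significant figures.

∫_5^23 x^5 dx evaluates to 2.46700e+07.
Endpoint term: (f(5) + f(23))/2 = (3125.00 + 6.43634e+06)/2 = 3.21973e+06.
So far: 2.78898e+07.
k=1: B_{2}/(2)! × [f^{(1)}(23) − f^{(1)}(5)] = 1/12 × (1.39920e+06 − 3125.00) = 116340.
After k=1: 2.80061e+07.
k=2: B_{4}/(4)! × [f^{(3)}(23) − f^{(3)}(5)] = −1/720 × (31740.0 − 1500.00) = -42.0000.
After k=2: 2.80061e+07.
k=3: B_{6}/(6)! × [f^{(5)}(23) − f^{(5)}(5)] = 1/30240 × (120.000 − 120.000) = 0.00000.

S_3 ≈ 2.80061e+07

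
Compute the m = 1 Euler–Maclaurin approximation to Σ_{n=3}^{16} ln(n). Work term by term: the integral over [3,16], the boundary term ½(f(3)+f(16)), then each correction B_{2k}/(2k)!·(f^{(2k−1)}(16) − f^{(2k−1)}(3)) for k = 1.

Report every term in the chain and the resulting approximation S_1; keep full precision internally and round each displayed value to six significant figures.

The integral term ∫_3^16 ln(x) dx = 28.0656.
½[f(3) + f(16)] = ½[1.09861 + 2.77259] = 1.93560.
Running total after boundary: 30.0012.
Correction k=1: B_{2}/2! · (f^{(1)}(16) − f^{(1)}(3)) = 1/12 · (0.0625000 − 0.333333) = -0.0225694.

S_1 ≈ 29.9786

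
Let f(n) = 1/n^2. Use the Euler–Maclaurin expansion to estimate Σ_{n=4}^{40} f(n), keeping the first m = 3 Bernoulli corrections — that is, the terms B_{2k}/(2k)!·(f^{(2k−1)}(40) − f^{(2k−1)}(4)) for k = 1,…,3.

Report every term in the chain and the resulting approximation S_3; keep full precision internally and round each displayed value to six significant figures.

Integral: ∫_4^40 1/x^2 dx = 0.225000.
Endpoint term: (f(4) + f(40))/2 = (0.0625000 + 0.000625000)/2 = 0.0315625.
Running total after boundary: 0.256563.
Order-1 term: 1/12 · (-3.12500e-05 − (-0.0312500)) = 0.00260156.
Running total after k=1: 0.259164.
Order-2 term: −1/720 · (-2.34375e-07 − (-0.0234375)) = -3.25518e-05.
Running total after k=2: 0.259132.
Order-3 term: 1/30240 · (-4.39453e-09 − (-0.0439453)) = 1.45322e-06.

S_3 ≈ 0.259133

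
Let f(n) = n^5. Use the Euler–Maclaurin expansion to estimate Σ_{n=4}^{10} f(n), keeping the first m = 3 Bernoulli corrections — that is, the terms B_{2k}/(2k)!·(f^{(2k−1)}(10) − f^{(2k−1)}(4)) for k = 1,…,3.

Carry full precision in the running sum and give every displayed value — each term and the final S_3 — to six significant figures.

∫_4^10 x^5 dx evaluates to 165984.
½[f(4) + f(10)] = ½[1024.00 + 100000] = 50512.0.
Running total after boundary: 216496.
Correction k=1: B_{2}/2! · (f^{(1)}(10) − f^{(1)}(4)) = 1/12 · (50000.0 − 1280.00) = 4060.00.
Partial sum through k=1: 220556.
Correction k=2: B_{4}/4! · (f^{(3)}(10) − f^{(3)}(4)) = −1/720 · (6000.00 − 960.000) = -7.00000.
Partial sum through k=2: 220549.
Correction k=3: B_{6}/6! · (f^{(5)}(10) − f^{(5)}(4)) = 1/30240 · (120.000 − 120.000) = 0.00000.

S_3 ≈ 220549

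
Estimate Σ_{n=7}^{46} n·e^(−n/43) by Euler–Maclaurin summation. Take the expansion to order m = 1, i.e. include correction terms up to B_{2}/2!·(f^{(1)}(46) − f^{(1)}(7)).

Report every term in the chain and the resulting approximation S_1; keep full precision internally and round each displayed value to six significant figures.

S_1 ≈ 524.808

Integral: ∫_7^46 x·e^(−x/43) dx = 514.005.
Boundary: ½(f(7) + f(46)) = ½(5.94838 + 15.7821) = 10.8652.
Running total after boundary: 524.870.
k=1: B_{2}/(2)! × [f^{(1)}(46) − f^{(1)}(7)] = 1/12 × (-0.0239364 − 0.711435) = -0.0612809.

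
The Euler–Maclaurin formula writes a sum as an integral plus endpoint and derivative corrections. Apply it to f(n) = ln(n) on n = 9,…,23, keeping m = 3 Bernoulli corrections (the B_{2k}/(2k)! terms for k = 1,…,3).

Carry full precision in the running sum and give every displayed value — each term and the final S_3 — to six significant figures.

S_3 ≈ 41.0021

The integral term ∫_9^23 ln(x) dx = 38.3413.
Boundary: ½(f(9) + f(23)) = ½(2.19722 + 3.13549) = 2.66636.
Running total after boundary: 41.0077.
k=1: B_{2}/(2)! × [f^{(1)}(23) − f^{(1)}(9)] = 1/12 × (0.0434783 − 0.111111) = -0.00563607.
Running total after k=1: 41.0021.
k=2: B_{4}/(4)! × [f^{(3)}(23) − f^{(3)}(9)] = −1/720 × (0.000164379 − 0.00274348) = 3.58209e-06.
Running total after k=2: 41.0021.
k=3: B_{6}/(6)! × [f^{(5)}(23) − f^{(5)}(9)] = 1/30240 × (3.72883e-06 − 0.000406442) = -1.33172e-08.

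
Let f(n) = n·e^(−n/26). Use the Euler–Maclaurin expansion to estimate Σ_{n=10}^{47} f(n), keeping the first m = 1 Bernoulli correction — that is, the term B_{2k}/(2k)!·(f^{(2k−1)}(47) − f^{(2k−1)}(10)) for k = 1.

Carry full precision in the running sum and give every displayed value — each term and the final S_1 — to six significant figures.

∫_10^47 x·e^(−x/26) dx evaluates to 325.814.
Boundary: ½(f(10) + f(47)) = ½(6.80712 + 7.70952) = 7.25832.
So far: 333.072.
k=1: B_{2}/(2)! × [f^{(1)}(47) − f^{(1)}(10)] = 1/12 × (-0.132488 − 0.418900) = -0.0459490.

S_1 ≈ 333.026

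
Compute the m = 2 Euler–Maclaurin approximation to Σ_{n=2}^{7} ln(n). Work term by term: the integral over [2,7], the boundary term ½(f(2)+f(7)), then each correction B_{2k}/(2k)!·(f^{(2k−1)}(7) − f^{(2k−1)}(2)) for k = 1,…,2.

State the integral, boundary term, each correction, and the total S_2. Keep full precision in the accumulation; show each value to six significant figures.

Integral: ∫_2^7 ln(x) dx = 7.23508.
Boundary: ½(f(2) + f(7)) = ½(0.693147 + 1.94591) = 1.31953.
So far: 8.55461.
k=1: B_{2}/(2)! × [f^{(1)}(7) − f^{(1)}(2)] = 1/12 × (0.142857 − 0.500000) = -0.0297619.
After k=1: 8.52484.
k=2: B_{4}/(4)! × [f^{(3)}(7) − f^{(3)}(2)] = −1/720 × (0.00583090 − 0.250000) = 0.000339124.

S_2 ≈ 8.52518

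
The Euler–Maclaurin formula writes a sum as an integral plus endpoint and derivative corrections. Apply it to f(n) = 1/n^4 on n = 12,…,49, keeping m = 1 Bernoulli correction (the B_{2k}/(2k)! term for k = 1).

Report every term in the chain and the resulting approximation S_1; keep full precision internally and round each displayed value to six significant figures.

S_1 ≈ 0.000215606

∫_12^49 1/x^4 dx evaluates to 0.000190068.
Boundary: ½(f(12) + f(49)) = ½(4.82253e-05 + 1.73467e-07) = 2.41994e-05.
So far: 0.000214267.
k=1: B_{2}/(2)! × [f^{(1)}(49) − f^{(1)}(12)] = 1/12 × (-1.41605e-08 − (-1.60751e-05)) = 1.33841e-06.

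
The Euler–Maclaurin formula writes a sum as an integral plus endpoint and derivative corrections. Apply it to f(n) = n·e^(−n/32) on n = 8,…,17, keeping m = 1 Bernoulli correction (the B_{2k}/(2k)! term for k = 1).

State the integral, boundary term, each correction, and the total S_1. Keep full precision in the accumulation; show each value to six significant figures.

∫_8^17 x·e^(−x/32) dx evaluates to 75.0854.
Endpoint term: (f(8) + f(17))/2 = (6.23041 + 9.99378)/2 = 8.11210.
So far: 83.1975.
Correction k=1: B_{2}/2! · (f^{(1)}(17) − f^{(1)}(8)) = 1/12 · (0.275564 − 0.584101) = -0.0257114.

S_1 ≈ 83.1717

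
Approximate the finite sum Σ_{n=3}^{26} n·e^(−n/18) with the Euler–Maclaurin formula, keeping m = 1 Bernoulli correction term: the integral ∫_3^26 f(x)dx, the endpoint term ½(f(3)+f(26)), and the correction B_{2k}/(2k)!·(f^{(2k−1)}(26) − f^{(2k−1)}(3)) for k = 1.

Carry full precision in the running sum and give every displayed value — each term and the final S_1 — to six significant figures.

Integral: ∫_3^26 x·e^(−x/18) dx = 133.155.
Endpoint term: (f(3) + f(26))/2 = (2.53945 + 6.13280)/2 = 4.33612.
So far: 137.492.
Order-1 term: 1/12 · (-0.104834 − 0.705401) = -0.0675196.

S_1 ≈ 137.424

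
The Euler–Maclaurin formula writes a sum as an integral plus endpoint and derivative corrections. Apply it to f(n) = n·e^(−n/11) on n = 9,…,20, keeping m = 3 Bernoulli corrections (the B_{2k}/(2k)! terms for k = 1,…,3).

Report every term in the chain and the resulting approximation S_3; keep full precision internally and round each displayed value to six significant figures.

S_3 ≈ 45.3110

∫_9^20 x·e^(−x/11) dx evaluates to 41.7200.
Endpoint term: (f(9) + f(20))/2 = (3.97110 + 3.24641)/2 = 3.60876.
Running total after boundary: 45.3287.
Order-1 term: 1/12 · (-0.132808 − 0.0802242) = -0.0177527.
Running total after k=1: 45.3110.
Order-2 term: −1/720 · (0.00158540 − 0.00795612) = 8.84822e-06.
Running total after k=2: 45.3110.
Order-3 term: 1/30240 · (3.52759e-05 − 0.000126027) = -3.00102e-09.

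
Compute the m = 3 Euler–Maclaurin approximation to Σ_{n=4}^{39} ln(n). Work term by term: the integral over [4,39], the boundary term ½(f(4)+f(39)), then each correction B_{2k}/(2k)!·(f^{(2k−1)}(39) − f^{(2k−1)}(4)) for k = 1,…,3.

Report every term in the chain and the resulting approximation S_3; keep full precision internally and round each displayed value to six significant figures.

The integral term ∫_4^39 ln(x) dx = 102.334.
Endpoint term: (f(4) + f(39))/2 = (1.38629 + 3.66356)/2 = 2.52493.
Running total after boundary: 104.859.
Order-1 term: 1/12 · (0.0256410 − 0.250000) = -0.0186966.
Running total after k=1: 104.840.
Order-2 term: −1/720 · (3.37160e-05 − 0.0312500) = 4.33559e-05.
Running total after k=2: 104.840.
Order-3 term: 1/30240 · (2.66004e-07 − 0.0234375) = -7.75041e-07.

S_3 ≈ 104.840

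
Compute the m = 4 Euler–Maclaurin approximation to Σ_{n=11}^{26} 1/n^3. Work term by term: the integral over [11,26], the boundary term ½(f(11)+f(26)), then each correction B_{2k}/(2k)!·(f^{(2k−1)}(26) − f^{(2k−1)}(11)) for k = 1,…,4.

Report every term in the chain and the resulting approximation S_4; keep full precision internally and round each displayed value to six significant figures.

The integral term ∫_11^26 1/x^3 dx = 0.00339259.
Boundary: ½(f(11) + f(26)) = ½(0.000751315 + 5.68958e-05) = 0.000404105.
Integral + boundary = 0.00379669.
Correction k=1: B_{2}/2! · (f^{(1)}(26) − f^{(1)}(11)) = 1/12 · (-6.56490e-06 − (-0.000204904)) = 1.65283e-05.
Partial sum through k=1: 0.00381322.
Correction k=2: B_{4}/4! · (f^{(3)}(26) − f^{(3)}(11)) = −1/720 · (-1.94228e-07 − (-3.38684e-05)) = -4.67697e-08.
Partial sum through k=2: 0.00381317.
Correction k=3: B_{6}/6! · (f^{(5)}(26) − f^{(5)}(11)) = 1/30240 · (-1.20674e-08 − (-1.17560e-05)) = 3.88357e-10.
Partial sum through k=3: 0.00381317.
Correction k=4: B_{8}/8! · (f^{(7)}(26) − f^{(7)}(11)) = −1/1209600 · (-1.28529e-09 − (-6.99530e-06)) = -5.78209e-12.

S_4 ≈ 0.00381317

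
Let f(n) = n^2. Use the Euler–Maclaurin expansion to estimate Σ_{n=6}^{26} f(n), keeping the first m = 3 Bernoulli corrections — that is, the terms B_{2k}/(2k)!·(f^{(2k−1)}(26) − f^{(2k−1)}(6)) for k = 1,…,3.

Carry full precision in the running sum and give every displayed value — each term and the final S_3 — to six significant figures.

The integral term ∫_6^26 x^2 dx = 5786.67.
½[f(6) + f(26)] = ½[36.0000 + 676.000] = 356.000.
Integral + boundary = 6142.67.
Correction k=1: B_{2}/2! · (f^{(1)}(26) − f^{(1)}(6)) = 1/12 · (52.0000 − 12.0000) = 3.33333.
Partial sum through k=1: 6146.00.
Correction k=2: B_{4}/4! · (f^{(3)}(26) − f^{(3)}(6)) = −1/720 · (0.00000 − 0.00000) = 0.00000.
Partial sum through k=2: 6146.00.
Correction k=3: B_{6}/6! · (f^{(5)}(26) − f^{(5)}(6)) = 1/30240 · (0.00000 − 0.00000) = 0.00000.

S_3 ≈ 6146.00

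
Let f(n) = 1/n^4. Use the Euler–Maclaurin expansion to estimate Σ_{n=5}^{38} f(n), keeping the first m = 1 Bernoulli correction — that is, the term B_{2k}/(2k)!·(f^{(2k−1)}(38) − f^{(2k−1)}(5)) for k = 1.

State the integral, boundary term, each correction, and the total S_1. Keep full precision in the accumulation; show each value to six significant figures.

∫_5^38 1/x^4 dx evaluates to 0.00266059.
Boundary: ½(f(5) + f(38)) = ½(0.00160000 + 4.79585e-07) = 0.000800240.
Running total after boundary: 0.00346083.
Correction k=1: B_{2}/2! · (f^{(1)}(38) − f^{(1)}(5)) = 1/12 · (-5.04826e-08 − (-0.00128000)) = 0.000106662.

S_1 ≈ 0.00356749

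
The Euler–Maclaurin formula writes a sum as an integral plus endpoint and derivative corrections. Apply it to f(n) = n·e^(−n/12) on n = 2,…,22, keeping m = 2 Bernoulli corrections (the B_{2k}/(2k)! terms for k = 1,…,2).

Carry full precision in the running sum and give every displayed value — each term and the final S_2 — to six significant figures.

Integral: ∫_2^22 x·e^(−x/12) dx = 76.9780.
Boundary: ½(f(2) + f(22)) = ½(1.69296 + 3.51735) = 2.60516.
Running total after boundary: 79.5832.
Order-1 term: 1/12 · (-0.133233 − 0.705401) = -0.0698862.
After k=1: 79.5133.
Order-2 term: −1/720 · (0.00129532 − 0.0166553) = 2.13333e-05.

S_2 ≈ 79.5133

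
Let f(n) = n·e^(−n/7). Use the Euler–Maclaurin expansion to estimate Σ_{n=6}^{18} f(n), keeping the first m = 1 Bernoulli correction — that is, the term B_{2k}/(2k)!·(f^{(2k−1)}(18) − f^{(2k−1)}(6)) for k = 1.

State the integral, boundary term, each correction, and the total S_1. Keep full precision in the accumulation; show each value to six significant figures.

S_1 ≈ 27.1892

The integral term ∫_6^18 x·e^(−x/7) dx = 25.2433.
Endpoint term: (f(6) + f(18))/2 = (2.54624 + 1.37567)/2 = 1.96096.
So far: 27.2043.
k=1: B_{2}/(2)! × [f^{(1)}(18) − f^{(1)}(6)] = 1/12 × (-0.120098 − 0.0606247) = -0.0150603.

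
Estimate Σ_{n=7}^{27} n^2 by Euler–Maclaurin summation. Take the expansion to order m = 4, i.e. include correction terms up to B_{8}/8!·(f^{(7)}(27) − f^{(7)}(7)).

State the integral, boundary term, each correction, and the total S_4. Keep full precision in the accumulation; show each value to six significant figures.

S_4 ≈ 6839.00

The integral term ∫_7^27 x^2 dx = 6446.67.
Boundary: ½(f(7) + f(27)) = ½(49.0000 + 729.000) = 389.000.
So far: 6835.67.
k=1: B_{2}/(2)! × [f^{(1)}(27) − f^{(1)}(7)] = 1/12 × (54.0000 − 14.0000) = 3.33333.
Running total after k=1: 6839.00.
k=2: B_{4}/(4)! × [f^{(3)}(27) − f^{(3)}(7)] = −1/720 × (0.00000 − 0.00000) = 0.00000.
Running total after k=2: 6839.00.
k=3: B_{6}/(6)! × [f^{(5)}(27) − f^{(5)}(7)] = 1/30240 × (0.00000 − 0.00000) = 0.00000.
Running total after k=3: 6839.00.
k=4: B_{8}/(8)! × [f^{(7)}(27) − f^{(7)}(7)] = −1/1209600 × (0.00000 − 0.00000) = 0.00000.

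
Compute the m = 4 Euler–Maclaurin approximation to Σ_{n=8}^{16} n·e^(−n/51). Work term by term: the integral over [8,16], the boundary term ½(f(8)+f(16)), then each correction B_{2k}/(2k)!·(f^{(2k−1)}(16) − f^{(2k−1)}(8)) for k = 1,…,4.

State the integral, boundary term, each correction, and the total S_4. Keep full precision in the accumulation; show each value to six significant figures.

S_4 ≈ 84.5355

Integral: ∫_8^16 x·e^(−x/51) dx = 75.2887.
½[f(8) + f(16)] = ½[6.83857 + 11.6915] = 9.26504.
Integral + boundary = 84.5537.
Order-1 term: 1/12 · (0.501474 − 0.720732) = -0.0182715.
Running total after k=1: 84.5355.
Order-2 term: −1/720 · (0.000754676 − 0.000934400) = 2.49616e-07.
Running total after k=2: 84.5355.
Order-3 term: 1/30240 · (5.06172e-07 − 6.11958e-07) = -3.49822e-12.
Running total after k=3: 84.5355.
Order-4 term: −1/1209600 · (2.77660e-10 − 3.32437e-10) = 4.52850e-17.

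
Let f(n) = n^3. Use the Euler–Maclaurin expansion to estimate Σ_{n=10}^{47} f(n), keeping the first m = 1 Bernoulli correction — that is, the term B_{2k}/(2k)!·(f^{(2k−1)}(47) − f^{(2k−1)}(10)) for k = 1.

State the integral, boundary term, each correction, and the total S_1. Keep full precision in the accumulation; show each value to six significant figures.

S_1 ≈ 1.27036e+06

∫_10^47 x^3 dx evaluates to 1.21742e+06.
½[f(10) + f(47)] = ½[1000.00 + 103823] = 52411.5.
Running total after boundary: 1.26983e+06.
Correction k=1: B_{2}/2! · (f^{(1)}(47) − f^{(1)}(10)) = 1/12 · (6627.00 − 300.000) = 527.250.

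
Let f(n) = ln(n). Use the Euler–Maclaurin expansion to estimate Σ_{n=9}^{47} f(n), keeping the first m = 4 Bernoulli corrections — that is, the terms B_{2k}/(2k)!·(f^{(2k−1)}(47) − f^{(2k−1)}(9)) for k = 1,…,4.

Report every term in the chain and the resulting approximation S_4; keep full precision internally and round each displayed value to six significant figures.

Integral: ∫_9^47 ln(x) dx = 123.182.
Boundary: ½(f(9) + f(47)) = ½(2.19722 + 3.85015) = 3.02369.
So far: 126.206.
k=1: B_{2}/(2)! × [f^{(1)}(47) − f^{(1)}(9)] = 1/12 × (0.0212766 − 0.111111) = -0.00748621.
After k=1: 126.198.
k=2: B_{4}/(4)! × [f^{(3)}(47) − f^{(3)}(9)] = −1/720 × (1.92636e-05 − 0.00274348) = 3.78364e-06.
After k=2: 126.198.
k=3: B_{6}/(6)! × [f^{(5)}(47) − f^{(5)}(9)] = 1/30240 × (1.04646e-07 − 0.000406442) = -1.34371e-08.
After k=3: 126.198.
k=4: B_{8}/(8)! × [f^{(7)}(47) − f^{(7)}(9)] = −1/1209600 × (1.42117e-09 − 0.000150534) = 1.24448e-10.

S_4 ≈ 126.198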